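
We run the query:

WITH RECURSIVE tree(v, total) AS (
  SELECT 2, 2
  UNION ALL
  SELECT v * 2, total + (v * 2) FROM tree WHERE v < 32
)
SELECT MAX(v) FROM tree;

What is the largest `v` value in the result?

32

Base: v=2, total=2.
Iteration 1: 2 < 32 holds -> v = 2 * 2 = 4, total = 2 + 4 = 6.
Iteration 2: 4 < 32 holds -> v = 4 * 2 = 8, total = 6 + 8 = 14.
Iteration 3: 8 < 32 holds -> v = 8 * 2 = 16, total = 14 + 16 = 30.
Iteration 4: 16 < 32 holds -> v = 16 * 2 = 32, total = 30 + 32 = 62.
Iteration 5: 32 < 32 fails; recursion stops.
v values: 2, 4, 8, 16, 32; the maximum is 32.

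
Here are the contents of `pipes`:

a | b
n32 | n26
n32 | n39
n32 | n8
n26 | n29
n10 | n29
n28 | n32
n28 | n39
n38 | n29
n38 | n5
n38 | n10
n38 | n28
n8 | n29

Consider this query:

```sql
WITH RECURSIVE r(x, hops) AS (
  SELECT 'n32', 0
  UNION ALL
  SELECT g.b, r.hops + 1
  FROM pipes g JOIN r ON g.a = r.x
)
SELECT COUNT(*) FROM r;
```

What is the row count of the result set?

Base: (n32, hops=0).
Iteration 1: edges from {n32} -> (n26, hops=1), (n39, hops=1), (n8, hops=1).
Iteration 2: edges from {n26,n39,n8} -> (n29, hops=2) x2. [UNION ALL keeps all 2 new rows, including repeats]
Iteration 3: no outgoing edges from {n29}; recursion stops.
Total rows emitted: 6.

6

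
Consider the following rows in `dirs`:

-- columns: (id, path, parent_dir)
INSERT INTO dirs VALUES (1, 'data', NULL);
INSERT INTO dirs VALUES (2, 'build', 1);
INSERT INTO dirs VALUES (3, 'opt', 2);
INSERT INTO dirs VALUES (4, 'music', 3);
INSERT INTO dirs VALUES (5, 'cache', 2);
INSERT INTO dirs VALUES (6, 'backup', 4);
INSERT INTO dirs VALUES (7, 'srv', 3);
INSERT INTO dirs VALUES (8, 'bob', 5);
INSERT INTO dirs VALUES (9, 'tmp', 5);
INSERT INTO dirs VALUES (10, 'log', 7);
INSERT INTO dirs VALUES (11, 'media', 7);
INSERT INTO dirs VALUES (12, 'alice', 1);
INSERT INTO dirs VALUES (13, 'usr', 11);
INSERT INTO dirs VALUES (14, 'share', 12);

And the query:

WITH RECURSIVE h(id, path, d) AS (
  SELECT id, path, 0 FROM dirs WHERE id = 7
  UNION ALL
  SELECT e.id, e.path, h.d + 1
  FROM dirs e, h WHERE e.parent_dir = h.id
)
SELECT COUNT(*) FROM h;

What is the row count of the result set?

Base: id=7 (srv) at d 0.
Iteration 1: rows with parent_dir in {7} -> log (id 10, d 1), media (id 11, d 1).
Iteration 2: rows with parent_dir in {10,11} -> usr (id 13, d 2).
Iteration 3: no rows with parent_dir in {13}; recursion stops.
Total rows emitted: 4.

4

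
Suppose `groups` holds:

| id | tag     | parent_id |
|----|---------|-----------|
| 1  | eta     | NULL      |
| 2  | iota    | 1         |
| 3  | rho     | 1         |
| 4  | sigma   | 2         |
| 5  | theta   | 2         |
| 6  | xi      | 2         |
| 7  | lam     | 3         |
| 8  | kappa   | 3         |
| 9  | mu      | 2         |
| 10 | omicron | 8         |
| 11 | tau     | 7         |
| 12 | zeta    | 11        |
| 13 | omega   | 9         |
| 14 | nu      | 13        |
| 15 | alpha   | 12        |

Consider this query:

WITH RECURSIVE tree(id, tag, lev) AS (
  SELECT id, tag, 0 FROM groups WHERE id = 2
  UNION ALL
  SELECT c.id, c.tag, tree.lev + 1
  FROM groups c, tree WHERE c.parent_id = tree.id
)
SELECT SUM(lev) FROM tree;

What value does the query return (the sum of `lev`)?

Base: id=2 (iota) at lev 0.
Iteration 1: rows with parent_id in {2} -> sigma (id 4, lev 1), theta (id 5, lev 1), xi (id 6, lev 1), mu (id 9, lev 1).
Iteration 2: rows with parent_id in {4,5,6,9} -> omega (id 13, lev 2).
Iteration 3: rows with parent_id in {13} -> nu (id 14, lev 3).
Iteration 4: no rows with parent_id in {14}; recursion stops.
SUM(lev) = 0 + 1 + 1 + 1 + 1 + 2 + 3 = 9.

9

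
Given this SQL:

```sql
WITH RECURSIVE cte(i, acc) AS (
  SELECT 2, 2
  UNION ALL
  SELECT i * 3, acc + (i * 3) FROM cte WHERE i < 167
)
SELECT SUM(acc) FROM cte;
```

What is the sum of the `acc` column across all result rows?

1086

Base: i=2, acc=2.
Iteration 1: 2 < 167 holds -> i = 2 * 3 = 6, acc = 2 + 6 = 8.
Iteration 2: 6 < 167 holds -> i = 6 * 3 = 18, acc = 8 + 18 = 26.
Iteration 3: 18 < 167 holds -> i = 18 * 3 = 54, acc = 26 + 54 = 80.
Iteration 4: 54 < 167 holds -> i = 54 * 3 = 162, acc = 80 + 162 = 242.
Iteration 5: 162 < 167 holds -> i = 162 * 3 = 486, acc = 242 + 486 = 728.
Iteration 6: 486 < 167 fails; recursion stops.
SUM(acc) = 2 + 8 + 26 + 80 + 242 + 728 = 1086.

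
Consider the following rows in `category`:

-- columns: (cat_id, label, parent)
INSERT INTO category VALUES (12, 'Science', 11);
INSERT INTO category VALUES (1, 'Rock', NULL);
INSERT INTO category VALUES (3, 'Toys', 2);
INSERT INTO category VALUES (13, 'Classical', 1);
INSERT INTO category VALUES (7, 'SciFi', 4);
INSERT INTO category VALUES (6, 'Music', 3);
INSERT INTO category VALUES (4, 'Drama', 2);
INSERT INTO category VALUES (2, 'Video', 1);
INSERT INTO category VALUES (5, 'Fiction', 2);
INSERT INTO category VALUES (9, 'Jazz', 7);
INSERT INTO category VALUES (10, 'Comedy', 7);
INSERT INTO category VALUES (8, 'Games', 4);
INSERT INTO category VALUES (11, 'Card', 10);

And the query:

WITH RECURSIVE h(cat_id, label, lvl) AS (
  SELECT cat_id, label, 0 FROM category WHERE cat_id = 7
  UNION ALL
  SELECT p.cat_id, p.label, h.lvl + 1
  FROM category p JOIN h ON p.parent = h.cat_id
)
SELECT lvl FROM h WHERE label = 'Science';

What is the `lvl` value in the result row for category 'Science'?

3

Base: cat_id=7 (SciFi) at lvl 0.
Iteration 1: rows with parent in {7} -> Jazz (id 9, lvl 1), Comedy (id 10, lvl 1).
Iteration 2: rows with parent in {9,10} -> Card (id 11, lvl 2).
Iteration 3: rows with parent in {11} -> Science (id 12, lvl 3).
Iteration 4: no rows with parent in {12}; recursion stops.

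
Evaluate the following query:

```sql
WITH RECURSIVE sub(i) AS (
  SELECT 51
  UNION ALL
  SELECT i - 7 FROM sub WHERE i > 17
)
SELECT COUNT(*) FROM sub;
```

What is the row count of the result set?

6

Base: i=51.
Iteration 1: 51 > 17 holds -> i = 51 - 7 = 44.
Iteration 2: 44 > 17 holds -> i = 44 - 7 = 37.
Iteration 3: 37 > 17 holds -> i = 37 - 7 = 30.
Iteration 4: 30 > 17 holds -> i = 30 - 7 = 23.
Iteration 5: 23 > 17 holds -> i = 23 - 7 = 16.
Iteration 6: 16 > 17 fails; recursion stops.
Total rows emitted: 6.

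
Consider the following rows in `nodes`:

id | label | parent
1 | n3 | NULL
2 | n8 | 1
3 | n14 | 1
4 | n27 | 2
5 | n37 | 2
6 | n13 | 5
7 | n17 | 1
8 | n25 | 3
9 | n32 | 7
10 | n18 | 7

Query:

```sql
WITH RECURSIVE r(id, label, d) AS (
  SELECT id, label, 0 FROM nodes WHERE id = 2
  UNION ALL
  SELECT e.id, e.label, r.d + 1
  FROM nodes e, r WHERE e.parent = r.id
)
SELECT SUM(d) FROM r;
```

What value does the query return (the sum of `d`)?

Base: id=2 (n8) at d 0.
Iteration 1: rows with parent in {2} -> n27 (id 4, d 1), n37 (id 5, d 1).
Iteration 2: rows with parent in {4,5} -> n13 (id 6, d 2).
Iteration 3: no rows with parent in {6}; recursion stops.
SUM(d) = 0 + 1 + 1 + 2 = 4.

4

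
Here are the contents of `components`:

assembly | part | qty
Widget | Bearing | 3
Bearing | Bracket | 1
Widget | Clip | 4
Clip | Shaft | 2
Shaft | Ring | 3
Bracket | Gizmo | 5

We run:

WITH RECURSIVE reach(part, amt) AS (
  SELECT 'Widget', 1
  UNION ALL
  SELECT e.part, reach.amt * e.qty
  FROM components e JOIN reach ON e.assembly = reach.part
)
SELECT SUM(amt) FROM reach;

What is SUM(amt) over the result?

Base: (Widget, amt=1).
Iteration 1: components of {Widget} -> Bearing = 1*3 = 3, Clip = 1*4 = 4.
Iteration 2: components of {Bearing,Clip} -> Bracket = 3*1 = 3, Shaft = 4*2 = 8.
Iteration 3: components of {Bracket,Shaft} -> Gizmo = 3*5 = 15, Ring = 8*3 = 24.
Iteration 4: no further components; recursion stops.
SUM(amt) = 1 + 3 + 4 + 3 + 8 + 15 + 24 = 58.

58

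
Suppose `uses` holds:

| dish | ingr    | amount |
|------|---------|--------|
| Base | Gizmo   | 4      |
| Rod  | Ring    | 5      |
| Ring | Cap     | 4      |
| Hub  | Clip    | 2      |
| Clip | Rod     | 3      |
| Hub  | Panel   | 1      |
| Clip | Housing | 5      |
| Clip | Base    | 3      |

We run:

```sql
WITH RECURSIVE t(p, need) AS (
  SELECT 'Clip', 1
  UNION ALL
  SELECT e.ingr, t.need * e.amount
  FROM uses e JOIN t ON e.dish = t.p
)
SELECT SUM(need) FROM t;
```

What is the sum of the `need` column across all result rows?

Base: (Clip, need=1).
Iteration 1: components of {Clip} -> Base = 1*3 = 3, Housing = 1*5 = 5, Rod = 1*3 = 3.
Iteration 2: components of {Base,Housing,Rod} -> Gizmo = 3*4 = 12, Ring = 3*5 = 15.
Iteration 3: components of {Gizmo,Ring} -> Cap = 15*4 = 60.
Iteration 4: no further components; recursion stops.
SUM(need) = 1 + 3 + 3 + 5 + 12 + 15 + 60 = 99.

99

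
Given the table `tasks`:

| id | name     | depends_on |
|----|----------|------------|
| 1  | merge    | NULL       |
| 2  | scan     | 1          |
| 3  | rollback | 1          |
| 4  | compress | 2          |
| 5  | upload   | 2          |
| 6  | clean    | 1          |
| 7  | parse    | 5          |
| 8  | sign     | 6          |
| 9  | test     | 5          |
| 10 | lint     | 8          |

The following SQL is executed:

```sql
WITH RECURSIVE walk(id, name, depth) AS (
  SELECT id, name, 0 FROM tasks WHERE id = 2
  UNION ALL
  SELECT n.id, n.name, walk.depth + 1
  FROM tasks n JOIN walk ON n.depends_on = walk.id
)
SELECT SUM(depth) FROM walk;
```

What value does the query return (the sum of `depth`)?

Base: id=2 (scan) at depth 0.
Iteration 1: rows with depends_on in {2} -> compress (id 4, depth 1), upload (id 5, depth 1).
Iteration 2: rows with depends_on in {4,5} -> parse (id 7, depth 2), test (id 9, depth 2).
Iteration 3: no rows with depends_on in {7,9}; recursion stops.
SUM(depth) = 0 + 1 + 1 + 2 + 2 = 6.

6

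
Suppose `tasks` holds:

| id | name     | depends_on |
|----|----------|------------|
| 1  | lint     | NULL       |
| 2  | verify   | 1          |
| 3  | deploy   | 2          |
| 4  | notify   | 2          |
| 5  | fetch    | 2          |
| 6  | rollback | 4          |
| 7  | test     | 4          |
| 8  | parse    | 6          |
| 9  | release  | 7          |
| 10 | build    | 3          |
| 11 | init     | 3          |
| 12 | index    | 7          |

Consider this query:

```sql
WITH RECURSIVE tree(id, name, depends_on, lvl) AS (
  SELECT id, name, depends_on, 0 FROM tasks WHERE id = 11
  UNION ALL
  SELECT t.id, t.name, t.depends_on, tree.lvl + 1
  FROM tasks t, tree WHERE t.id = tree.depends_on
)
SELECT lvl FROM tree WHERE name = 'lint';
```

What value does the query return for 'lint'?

Base: id=11 (init), depends_on=3, lvl 0.
Iteration 1: join on id=3 -> deploy (id 3, depends_on=2, lvl 1).
Iteration 2: join on id=2 -> verify (id 2, depends_on=1, lvl 2).
Iteration 3: join on id=1 -> lint (id 1, depends_on=NULL, lvl 3).
Iteration 4: depends_on is NULL; no match; recursion stops.

3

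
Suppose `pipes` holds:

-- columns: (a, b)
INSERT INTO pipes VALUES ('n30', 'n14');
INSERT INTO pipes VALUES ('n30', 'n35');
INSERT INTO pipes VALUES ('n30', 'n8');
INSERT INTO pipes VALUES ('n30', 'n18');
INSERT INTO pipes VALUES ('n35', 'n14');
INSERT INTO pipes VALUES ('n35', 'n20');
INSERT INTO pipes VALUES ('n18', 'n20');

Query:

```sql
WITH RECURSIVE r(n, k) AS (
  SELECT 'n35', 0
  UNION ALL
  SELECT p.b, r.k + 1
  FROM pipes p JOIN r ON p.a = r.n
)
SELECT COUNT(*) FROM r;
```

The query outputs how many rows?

Base: (n35, k=0).
Iteration 1: edges from {n35} -> (n14, k=1), (n20, k=1).
Iteration 2: no outgoing edges from {n14,n20}; recursion stops.
Total rows emitted: 3.

3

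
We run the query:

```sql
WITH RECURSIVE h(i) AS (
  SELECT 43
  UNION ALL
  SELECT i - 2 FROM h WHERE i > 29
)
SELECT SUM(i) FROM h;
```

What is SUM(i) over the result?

Base: i=43.
Iteration 1: 43 > 29 holds -> i = 43 - 2 = 41.
Iteration 2: 41 > 29 holds -> i = 41 - 2 = 39.
Iteration 3: 39 > 29 holds -> i = 39 - 2 = 37.
Iteration 4: 37 > 29 holds -> i = 37 - 2 = 35.
Iteration 5: 35 > 29 holds -> i = 35 - 2 = 33.
Iteration 6: 33 > 29 holds -> i = 33 - 2 = 31.
Iteration 7: 31 > 29 holds -> i = 31 - 2 = 29.
Iteration 8: 29 > 29 fails; recursion stops.
SUM(i) = 43 + 41 + 39 + 37 + 35 + 33 + 31 + 29 = 288.

288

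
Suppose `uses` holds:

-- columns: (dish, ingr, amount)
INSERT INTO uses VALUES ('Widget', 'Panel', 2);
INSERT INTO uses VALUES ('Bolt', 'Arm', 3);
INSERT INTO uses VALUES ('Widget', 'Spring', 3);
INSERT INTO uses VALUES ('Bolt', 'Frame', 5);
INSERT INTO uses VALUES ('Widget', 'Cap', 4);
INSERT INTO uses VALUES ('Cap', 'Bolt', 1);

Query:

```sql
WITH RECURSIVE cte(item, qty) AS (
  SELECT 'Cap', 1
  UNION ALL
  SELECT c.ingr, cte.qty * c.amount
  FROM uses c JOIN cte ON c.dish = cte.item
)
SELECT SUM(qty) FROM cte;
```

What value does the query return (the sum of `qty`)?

Base: (Cap, qty=1).
Iteration 1: components of {Cap} -> Bolt = 1*1 = 1.
Iteration 2: components of {Bolt} -> Arm = 1*3 = 3, Frame = 1*5 = 5.
Iteration 3: no further components; recursion stops.
SUM(qty) = 1 + 1 + 5 + 3 = 10.

10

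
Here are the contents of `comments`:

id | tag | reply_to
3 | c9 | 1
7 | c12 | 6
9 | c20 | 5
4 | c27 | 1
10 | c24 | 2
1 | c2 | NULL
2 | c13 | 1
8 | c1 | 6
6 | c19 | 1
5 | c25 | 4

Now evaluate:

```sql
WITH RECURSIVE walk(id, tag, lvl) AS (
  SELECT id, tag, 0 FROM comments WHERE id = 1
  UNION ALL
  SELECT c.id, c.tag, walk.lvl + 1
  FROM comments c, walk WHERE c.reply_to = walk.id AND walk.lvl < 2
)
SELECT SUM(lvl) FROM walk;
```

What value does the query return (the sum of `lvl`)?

12

Base: id=1 (c2) at lvl 0.
Iteration 1: rows with reply_to in {1} -> c13 (id 2, lvl 1), c9 (id 3, lvl 1), c27 (id 4, lvl 1), c19 (id 6, lvl 1).
Iteration 2: rows with reply_to in {2,3,4,6} -> c25 (id 5, lvl 2), c12 (id 7, lvl 2), c1 (id 8, lvl 2), c24 (id 10, lvl 2).
Iteration 3: lvl < 2 fails for all current rows; recursion stops.
SUM(lvl) = 0 + 1 + 1 + 1 + 1 + 2 + 2 + 2 + 2 = 12.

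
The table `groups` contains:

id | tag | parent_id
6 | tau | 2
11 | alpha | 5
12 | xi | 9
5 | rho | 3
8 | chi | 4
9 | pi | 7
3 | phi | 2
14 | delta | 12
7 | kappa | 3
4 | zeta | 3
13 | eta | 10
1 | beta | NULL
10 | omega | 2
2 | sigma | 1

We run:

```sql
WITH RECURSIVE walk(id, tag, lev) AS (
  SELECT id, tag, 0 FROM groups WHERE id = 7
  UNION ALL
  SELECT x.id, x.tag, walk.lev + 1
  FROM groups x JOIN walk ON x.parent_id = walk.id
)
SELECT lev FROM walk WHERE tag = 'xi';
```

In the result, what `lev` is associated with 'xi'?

2

Base: id=7 (kappa) at lev 0.
Iteration 1: rows with parent_id in {7} -> pi (id 9, lev 1).
Iteration 2: rows with parent_id in {9} -> xi (id 12, lev 2).
Iteration 3: rows with parent_id in {12} -> delta (id 14, lev 3).
Iteration 4: no rows with parent_id in {14}; recursion stops.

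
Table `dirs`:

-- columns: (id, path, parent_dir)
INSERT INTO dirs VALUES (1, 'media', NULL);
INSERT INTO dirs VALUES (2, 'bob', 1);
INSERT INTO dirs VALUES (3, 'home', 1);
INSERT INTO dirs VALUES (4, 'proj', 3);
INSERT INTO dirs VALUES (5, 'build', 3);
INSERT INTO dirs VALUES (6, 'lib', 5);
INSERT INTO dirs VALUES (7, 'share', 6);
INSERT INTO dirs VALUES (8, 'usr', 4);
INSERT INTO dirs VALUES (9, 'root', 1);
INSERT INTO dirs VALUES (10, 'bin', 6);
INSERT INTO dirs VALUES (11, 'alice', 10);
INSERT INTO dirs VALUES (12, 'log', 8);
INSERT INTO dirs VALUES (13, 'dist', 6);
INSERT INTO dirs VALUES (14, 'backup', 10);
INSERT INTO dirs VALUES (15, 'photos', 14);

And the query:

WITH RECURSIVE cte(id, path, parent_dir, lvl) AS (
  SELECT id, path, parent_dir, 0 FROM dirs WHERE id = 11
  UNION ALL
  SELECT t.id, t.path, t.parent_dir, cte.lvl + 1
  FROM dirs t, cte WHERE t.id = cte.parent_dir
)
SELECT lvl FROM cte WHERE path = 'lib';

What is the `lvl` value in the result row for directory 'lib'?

Base: id=11 (alice), parent_dir=10, lvl 0.
Iteration 1: join on id=10 -> bin (id 10, parent_dir=6, lvl 1).
Iteration 2: join on id=6 -> lib (id 6, parent_dir=5, lvl 2).
Iteration 3: join on id=5 -> build (id 5, parent_dir=3, lvl 3).
Iteration 4: join on id=3 -> home (id 3, parent_dir=1, lvl 4).
Iteration 5: join on id=1 -> media (id 1, parent_dir=NULL, lvl 5).
Iteration 6: parent_dir is NULL; no match; recursion stops.

2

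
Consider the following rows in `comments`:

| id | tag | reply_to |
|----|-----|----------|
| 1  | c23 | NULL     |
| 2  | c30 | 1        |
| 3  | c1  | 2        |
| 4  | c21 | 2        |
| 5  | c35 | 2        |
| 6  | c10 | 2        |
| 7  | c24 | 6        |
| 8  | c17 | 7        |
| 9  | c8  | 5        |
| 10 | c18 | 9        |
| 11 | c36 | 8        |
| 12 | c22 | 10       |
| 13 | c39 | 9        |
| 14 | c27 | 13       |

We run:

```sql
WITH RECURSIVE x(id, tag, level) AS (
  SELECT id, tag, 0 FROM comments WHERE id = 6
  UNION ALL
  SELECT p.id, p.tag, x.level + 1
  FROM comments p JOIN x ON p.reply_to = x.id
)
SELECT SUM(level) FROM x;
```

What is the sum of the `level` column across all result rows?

6

Base: id=6 (c10) at level 0.
Iteration 1: rows with reply_to in {6} -> c24 (id 7, level 1).
Iteration 2: rows with reply_to in {7} -> c17 (id 8, level 2).
Iteration 3: rows with reply_to in {8} -> c36 (id 11, level 3).
Iteration 4: no rows with reply_to in {11}; recursion stops.
SUM(level) = 0 + 1 + 2 + 3 = 6.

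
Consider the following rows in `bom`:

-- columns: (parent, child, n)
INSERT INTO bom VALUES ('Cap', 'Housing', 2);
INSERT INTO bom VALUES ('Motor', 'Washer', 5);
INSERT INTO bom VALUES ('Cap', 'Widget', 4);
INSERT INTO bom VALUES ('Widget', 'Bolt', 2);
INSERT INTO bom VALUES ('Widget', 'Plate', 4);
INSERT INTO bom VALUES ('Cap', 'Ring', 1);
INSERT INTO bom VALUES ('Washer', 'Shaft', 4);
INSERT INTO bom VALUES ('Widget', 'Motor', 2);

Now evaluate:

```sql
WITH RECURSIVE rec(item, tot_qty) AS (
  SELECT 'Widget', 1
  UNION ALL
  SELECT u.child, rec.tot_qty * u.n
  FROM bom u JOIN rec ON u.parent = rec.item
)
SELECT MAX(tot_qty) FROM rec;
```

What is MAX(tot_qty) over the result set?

Base: (Widget, tot_qty=1).
Iteration 1: components of {Widget} -> Bolt = 1*2 = 2, Motor = 1*2 = 2, Plate = 1*4 = 4.
Iteration 2: components of {Bolt,Motor,Plate} -> Washer = 2*5 = 10.
Iteration 3: components of {Washer} -> Shaft = 10*4 = 40.
Iteration 4: no further components; recursion stops.
tot_qty values: 1, 4, 2, 2, 10, 40; the maximum is 40.

40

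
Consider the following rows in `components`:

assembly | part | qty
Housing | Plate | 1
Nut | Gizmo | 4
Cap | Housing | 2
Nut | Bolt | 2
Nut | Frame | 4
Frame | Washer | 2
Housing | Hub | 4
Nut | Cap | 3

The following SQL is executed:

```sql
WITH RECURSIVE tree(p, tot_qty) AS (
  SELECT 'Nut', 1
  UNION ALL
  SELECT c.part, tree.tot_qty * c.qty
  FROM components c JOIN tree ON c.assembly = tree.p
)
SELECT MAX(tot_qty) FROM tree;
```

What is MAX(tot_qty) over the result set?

Base: (Nut, tot_qty=1).
Iteration 1: components of {Nut} -> Bolt = 1*2 = 2, Cap = 1*3 = 3, Frame = 1*4 = 4, Gizmo = 1*4 = 4.
Iteration 2: components of {Bolt,Cap,Frame,Gizmo} -> Housing = 3*2 = 6, Washer = 4*2 = 8.
Iteration 3: components of {Housing,Washer} -> Hub = 6*4 = 24, Plate = 6*1 = 6.
Iteration 4: no further components; recursion stops.
tot_qty values: 1, 3, 4, 4, 2, 6, 8, 6, 24; the maximum is 24.

24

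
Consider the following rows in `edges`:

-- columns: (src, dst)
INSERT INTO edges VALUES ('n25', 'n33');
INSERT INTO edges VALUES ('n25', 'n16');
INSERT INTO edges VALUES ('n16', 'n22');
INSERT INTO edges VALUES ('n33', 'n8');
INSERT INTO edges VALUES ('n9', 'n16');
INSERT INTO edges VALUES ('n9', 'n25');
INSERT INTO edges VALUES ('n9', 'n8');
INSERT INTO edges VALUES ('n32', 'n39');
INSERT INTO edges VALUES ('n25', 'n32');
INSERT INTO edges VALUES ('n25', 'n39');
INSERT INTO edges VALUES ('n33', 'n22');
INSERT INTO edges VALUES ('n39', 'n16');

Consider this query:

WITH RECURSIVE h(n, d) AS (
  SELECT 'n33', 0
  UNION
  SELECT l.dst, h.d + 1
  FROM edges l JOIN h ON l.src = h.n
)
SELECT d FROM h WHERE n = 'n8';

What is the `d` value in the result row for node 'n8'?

1

Base: (n33, d=0).
Iteration 1: edges from {n33} -> (n22, d=1), (n8, d=1).
Iteration 2: no outgoing edges from {n22,n8}; recursion stops.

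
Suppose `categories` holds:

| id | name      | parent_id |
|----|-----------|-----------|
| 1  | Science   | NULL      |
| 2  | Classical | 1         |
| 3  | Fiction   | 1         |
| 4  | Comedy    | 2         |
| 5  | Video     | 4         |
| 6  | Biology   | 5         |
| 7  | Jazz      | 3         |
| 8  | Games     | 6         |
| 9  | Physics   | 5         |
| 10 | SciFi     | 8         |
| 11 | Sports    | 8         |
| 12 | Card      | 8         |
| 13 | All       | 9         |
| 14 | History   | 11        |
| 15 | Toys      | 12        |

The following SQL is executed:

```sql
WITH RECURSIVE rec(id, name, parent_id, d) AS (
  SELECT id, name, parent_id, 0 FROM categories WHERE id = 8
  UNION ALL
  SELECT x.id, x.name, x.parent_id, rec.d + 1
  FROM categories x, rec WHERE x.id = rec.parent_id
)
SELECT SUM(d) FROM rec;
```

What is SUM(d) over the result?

15

Base: id=8 (Games), parent_id=6, d 0.
Iteration 1: join on id=6 -> Biology (id 6, parent_id=5, d 1).
Iteration 2: join on id=5 -> Video (id 5, parent_id=4, d 2).
Iteration 3: join on id=4 -> Comedy (id 4, parent_id=2, d 3).
Iteration 4: join on id=2 -> Classical (id 2, parent_id=1, d 4).
Iteration 5: join on id=1 -> Science (id 1, parent_id=NULL, d 5).
Iteration 6: parent_id is NULL; no match; recursion stops.
SUM(d) = 0 + 1 + 2 + 3 + 4 + 5 = 15.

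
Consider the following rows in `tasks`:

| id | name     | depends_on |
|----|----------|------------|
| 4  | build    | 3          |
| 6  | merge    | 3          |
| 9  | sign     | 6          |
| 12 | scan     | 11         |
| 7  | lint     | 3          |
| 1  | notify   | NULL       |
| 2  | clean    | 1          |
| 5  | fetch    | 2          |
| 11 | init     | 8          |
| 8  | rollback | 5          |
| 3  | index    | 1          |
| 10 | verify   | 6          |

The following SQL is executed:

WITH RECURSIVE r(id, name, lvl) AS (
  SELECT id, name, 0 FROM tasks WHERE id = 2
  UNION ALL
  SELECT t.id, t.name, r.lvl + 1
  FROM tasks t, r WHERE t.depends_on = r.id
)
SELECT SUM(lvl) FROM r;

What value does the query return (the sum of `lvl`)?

Base: id=2 (clean) at lvl 0.
Iteration 1: rows with depends_on in {2} -> fetch (id 5, lvl 1).
Iteration 2: rows with depends_on in {5} -> rollback (id 8, lvl 2).
Iteration 3: rows with depends_on in {8} -> init (id 11, lvl 3).
Iteration 4: rows with depends_on in {11} -> scan (id 12, lvl 4).
Iteration 5: no rows with depends_on in {12}; recursion stops.
SUM(lvl) = 0 + 1 + 2 + 3 + 4 = 10.

10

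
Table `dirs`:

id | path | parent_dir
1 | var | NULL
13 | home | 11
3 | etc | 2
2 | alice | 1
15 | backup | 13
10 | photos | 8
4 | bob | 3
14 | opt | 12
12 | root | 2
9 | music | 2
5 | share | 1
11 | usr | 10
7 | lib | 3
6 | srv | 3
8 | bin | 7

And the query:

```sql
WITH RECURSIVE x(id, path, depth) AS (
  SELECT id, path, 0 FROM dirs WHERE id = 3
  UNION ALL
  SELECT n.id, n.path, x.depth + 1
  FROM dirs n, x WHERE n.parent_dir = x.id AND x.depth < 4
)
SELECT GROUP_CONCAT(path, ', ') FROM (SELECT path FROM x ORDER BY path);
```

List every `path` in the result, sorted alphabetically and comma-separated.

bin, bob, etc, lib, photos, srv, usr

Base: id=3 (etc) at depth 0.
Iteration 1: rows with parent_dir in {3} -> bob (id 4, depth 1), srv (id 6, depth 1), lib (id 7, depth 1).
Iteration 2: rows with parent_dir in {4,6,7} -> bin (id 8, depth 2).
Iteration 3: rows with parent_dir in {8} -> photos (id 10, depth 3).
Iteration 4: rows with parent_dir in {10} -> usr (id 11, depth 4).
Iteration 5: depth < 4 fails for all current rows; recursion stops.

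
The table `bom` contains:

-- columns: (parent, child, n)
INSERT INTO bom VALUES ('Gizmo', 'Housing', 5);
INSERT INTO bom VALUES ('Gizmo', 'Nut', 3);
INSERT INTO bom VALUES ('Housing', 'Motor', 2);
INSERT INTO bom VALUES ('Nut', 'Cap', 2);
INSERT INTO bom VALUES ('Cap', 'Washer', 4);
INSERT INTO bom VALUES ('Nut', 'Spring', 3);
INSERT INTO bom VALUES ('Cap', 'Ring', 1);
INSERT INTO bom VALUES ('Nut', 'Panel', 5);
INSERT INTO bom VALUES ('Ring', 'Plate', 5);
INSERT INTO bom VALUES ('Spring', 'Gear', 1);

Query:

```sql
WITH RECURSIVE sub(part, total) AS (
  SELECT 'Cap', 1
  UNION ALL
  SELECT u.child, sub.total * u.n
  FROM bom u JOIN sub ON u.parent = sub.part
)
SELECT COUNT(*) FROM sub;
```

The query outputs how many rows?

4

Base: (Cap, total=1).
Iteration 1: components of {Cap} -> Ring = 1*1 = 1, Washer = 1*4 = 4.
Iteration 2: components of {Ring,Washer} -> Plate = 1*5 = 5.
Iteration 3: no further components; recursion stops.
Total rows emitted: 4.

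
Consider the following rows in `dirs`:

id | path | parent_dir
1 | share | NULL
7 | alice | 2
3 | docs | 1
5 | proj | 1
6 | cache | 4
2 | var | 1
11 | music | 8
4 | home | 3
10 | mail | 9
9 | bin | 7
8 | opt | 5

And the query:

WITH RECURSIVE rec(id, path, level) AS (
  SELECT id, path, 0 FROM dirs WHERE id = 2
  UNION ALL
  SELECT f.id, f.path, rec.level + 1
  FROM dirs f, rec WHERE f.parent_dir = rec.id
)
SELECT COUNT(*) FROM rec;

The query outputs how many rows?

Base: id=2 (var) at level 0.
Iteration 1: rows with parent_dir in {2} -> alice (id 7, level 1).
Iteration 2: rows with parent_dir in {7} -> bin (id 9, level 2).
Iteration 3: rows with parent_dir in {9} -> mail (id 10, level 3).
Iteration 4: no rows with parent_dir in {10}; recursion stops.
Total rows emitted: 4.

4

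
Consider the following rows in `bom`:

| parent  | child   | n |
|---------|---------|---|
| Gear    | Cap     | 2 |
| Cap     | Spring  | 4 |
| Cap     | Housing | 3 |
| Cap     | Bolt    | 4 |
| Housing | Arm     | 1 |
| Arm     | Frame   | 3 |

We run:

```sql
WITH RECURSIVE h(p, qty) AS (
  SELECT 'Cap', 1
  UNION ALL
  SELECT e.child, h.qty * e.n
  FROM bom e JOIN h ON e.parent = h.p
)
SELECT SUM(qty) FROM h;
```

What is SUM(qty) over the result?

24

Base: (Cap, qty=1).
Iteration 1: components of {Cap} -> Bolt = 1*4 = 4, Housing = 1*3 = 3, Spring = 1*4 = 4.
Iteration 2: components of {Bolt,Housing,Spring} -> Arm = 3*1 = 3.
Iteration 3: components of {Arm} -> Frame = 3*3 = 9.
Iteration 4: no further components; recursion stops.
SUM(qty) = 1 + 4 + 3 + 4 + 3 + 9 = 24.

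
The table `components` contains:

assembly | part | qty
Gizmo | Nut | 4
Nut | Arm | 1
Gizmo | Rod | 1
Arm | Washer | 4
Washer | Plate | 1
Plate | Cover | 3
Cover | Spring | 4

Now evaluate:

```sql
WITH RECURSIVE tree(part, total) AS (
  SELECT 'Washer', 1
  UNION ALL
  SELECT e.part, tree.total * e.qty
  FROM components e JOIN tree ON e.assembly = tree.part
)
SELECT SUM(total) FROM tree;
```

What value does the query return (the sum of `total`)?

17

Base: (Washer, total=1).
Iteration 1: components of {Washer} -> Plate = 1*1 = 1.
Iteration 2: components of {Plate} -> Cover = 1*3 = 3.
Iteration 3: components of {Cover} -> Spring = 3*4 = 12.
Iteration 4: no further components; recursion stops.
SUM(total) = 1 + 1 + 3 + 12 = 17.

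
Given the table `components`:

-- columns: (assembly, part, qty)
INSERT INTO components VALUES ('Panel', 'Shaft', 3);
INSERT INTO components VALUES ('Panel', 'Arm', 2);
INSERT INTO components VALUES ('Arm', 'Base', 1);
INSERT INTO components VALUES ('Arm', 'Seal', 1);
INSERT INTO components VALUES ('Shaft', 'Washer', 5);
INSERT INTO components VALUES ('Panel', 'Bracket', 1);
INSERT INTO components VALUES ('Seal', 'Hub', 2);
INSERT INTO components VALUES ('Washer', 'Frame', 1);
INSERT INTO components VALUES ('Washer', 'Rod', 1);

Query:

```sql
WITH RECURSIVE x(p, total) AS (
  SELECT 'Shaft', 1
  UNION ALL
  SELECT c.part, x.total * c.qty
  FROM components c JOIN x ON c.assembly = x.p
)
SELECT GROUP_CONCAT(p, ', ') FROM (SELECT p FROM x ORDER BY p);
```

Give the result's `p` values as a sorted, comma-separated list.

Base: (Shaft, total=1).
Iteration 1: components of {Shaft} -> Washer = 1*5 = 5.
Iteration 2: components of {Washer} -> Frame = 5*1 = 5, Rod = 5*1 = 5.
Iteration 3: no further components; recursion stops.

Frame, Rod, Shaft, Washer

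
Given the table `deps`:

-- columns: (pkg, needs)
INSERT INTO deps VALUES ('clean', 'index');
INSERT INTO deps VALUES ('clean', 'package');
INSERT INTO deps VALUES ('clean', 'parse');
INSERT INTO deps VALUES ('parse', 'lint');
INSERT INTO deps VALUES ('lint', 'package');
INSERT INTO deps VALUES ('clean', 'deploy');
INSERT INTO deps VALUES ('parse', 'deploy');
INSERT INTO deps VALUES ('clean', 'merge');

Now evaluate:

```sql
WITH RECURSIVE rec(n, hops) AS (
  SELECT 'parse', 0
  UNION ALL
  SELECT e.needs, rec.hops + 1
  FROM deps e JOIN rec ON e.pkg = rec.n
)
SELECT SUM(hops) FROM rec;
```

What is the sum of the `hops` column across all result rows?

Base: (parse, hops=0).
Iteration 1: edges from {parse} -> (deploy, hops=1), (lint, hops=1).
Iteration 2: edges from {deploy,lint} -> (package, hops=2).
Iteration 3: no outgoing edges from {package}; recursion stops.
SUM(hops) = 0 + 1 + 1 + 2 = 4.

4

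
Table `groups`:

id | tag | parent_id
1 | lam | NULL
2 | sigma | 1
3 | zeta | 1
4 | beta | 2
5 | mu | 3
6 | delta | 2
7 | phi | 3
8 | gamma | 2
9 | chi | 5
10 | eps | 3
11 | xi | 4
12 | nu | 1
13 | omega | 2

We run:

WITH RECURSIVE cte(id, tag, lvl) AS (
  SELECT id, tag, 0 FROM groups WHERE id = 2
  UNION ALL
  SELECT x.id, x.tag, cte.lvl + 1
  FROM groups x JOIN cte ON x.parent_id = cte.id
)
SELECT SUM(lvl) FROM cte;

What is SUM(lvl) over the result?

6

Base: id=2 (sigma) at lvl 0.
Iteration 1: rows with parent_id in {2} -> beta (id 4, lvl 1), delta (id 6, lvl 1), gamma (id 8, lvl 1), omega (id 13, lvl 1).
Iteration 2: rows with parent_id in {4,6,8,13} -> xi (id 11, lvl 2).
Iteration 3: no rows with parent_id in {11}; recursion stops.
SUM(lvl) = 0 + 1 + 1 + 1 + 1 + 2 = 6.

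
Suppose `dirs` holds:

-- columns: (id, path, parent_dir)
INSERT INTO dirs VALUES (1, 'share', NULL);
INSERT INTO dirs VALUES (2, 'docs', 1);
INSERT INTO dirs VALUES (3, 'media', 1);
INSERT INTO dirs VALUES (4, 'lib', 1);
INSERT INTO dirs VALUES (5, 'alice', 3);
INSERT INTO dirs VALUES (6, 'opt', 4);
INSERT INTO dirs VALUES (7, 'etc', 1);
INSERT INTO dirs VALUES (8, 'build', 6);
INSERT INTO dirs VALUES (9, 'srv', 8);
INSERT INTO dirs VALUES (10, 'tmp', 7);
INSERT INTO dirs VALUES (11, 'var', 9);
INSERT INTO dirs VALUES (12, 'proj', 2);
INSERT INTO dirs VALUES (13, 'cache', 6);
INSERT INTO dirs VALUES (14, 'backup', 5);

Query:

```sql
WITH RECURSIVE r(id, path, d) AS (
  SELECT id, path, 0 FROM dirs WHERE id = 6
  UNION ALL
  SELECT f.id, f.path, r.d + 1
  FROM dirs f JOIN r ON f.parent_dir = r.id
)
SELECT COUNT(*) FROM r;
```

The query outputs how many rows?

5

Base: id=6 (opt) at d 0.
Iteration 1: rows with parent_dir in {6} -> build (id 8, d 1), cache (id 13, d 1).
Iteration 2: rows with parent_dir in {8,13} -> srv (id 9, d 2).
Iteration 3: rows with parent_dir in {9} -> var (id 11, d 3).
Iteration 4: no rows with parent_dir in {11}; recursion stops.
Total rows emitted: 5.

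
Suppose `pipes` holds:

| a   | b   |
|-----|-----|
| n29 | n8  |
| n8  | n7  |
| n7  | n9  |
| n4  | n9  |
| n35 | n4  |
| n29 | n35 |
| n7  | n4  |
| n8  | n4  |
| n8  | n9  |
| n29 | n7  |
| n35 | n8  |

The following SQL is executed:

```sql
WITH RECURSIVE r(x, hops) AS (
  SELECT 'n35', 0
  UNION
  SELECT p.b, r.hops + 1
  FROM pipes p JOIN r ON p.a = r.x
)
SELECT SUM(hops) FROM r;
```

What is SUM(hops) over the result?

18

Base: (n35, hops=0).
Iteration 1: edges from {n35} -> (n4, hops=1), (n8, hops=1).
Iteration 2: edges from {n4,n8} -> (n4, hops=2), (n7, hops=2), (n9, hops=2). [UNION drops 1 duplicate row(s)]
Iteration 3: edges from {n4,n7,n9} -> (n4, hops=3), (n9, hops=3). [UNION drops 1 duplicate row(s)]
Iteration 4: edges from {n4,n9} -> (n9, hops=4).
Iteration 5: no outgoing edges from {n9}; recursion stops.
SUM(hops) = 0 + 1 + 1 + 2 + 2 + 2 + 3 + 3 + 4 = 18.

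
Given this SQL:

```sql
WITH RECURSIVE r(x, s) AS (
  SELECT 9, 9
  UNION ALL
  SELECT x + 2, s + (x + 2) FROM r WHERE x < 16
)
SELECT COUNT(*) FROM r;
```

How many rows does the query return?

Base: x=9, s=9.
Iteration 1: 9 < 16 holds -> x = 9 + 2 = 11, s = 9 + 11 = 20.
Iteration 2: 11 < 16 holds -> x = 11 + 2 = 13, s = 20 + 13 = 33.
Iteration 3: 13 < 16 holds -> x = 13 + 2 = 15, s = 33 + 15 = 48.
Iteration 4: 15 < 16 holds -> x = 15 + 2 = 17, s = 48 + 17 = 65.
Iteration 5: 17 < 16 fails; recursion stops.
Total rows emitted: 5.

5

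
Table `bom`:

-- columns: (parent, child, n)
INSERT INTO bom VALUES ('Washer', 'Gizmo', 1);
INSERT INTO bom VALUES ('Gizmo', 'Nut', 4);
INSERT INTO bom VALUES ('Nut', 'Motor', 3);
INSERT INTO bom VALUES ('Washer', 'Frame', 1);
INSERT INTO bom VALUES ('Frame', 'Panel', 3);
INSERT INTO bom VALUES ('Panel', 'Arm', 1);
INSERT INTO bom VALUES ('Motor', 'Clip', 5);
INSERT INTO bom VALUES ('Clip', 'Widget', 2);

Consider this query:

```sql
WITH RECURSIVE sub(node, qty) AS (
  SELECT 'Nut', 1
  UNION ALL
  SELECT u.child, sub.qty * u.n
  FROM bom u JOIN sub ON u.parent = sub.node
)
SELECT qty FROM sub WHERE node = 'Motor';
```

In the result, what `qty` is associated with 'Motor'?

Base: (Nut, qty=1).
Iteration 1: components of {Nut} -> Motor = 1*3 = 3.
Iteration 2: components of {Motor} -> Clip = 3*5 = 15.
Iteration 3: components of {Clip} -> Widget = 15*2 = 30.
Iteration 4: no further components; recursion stops.

3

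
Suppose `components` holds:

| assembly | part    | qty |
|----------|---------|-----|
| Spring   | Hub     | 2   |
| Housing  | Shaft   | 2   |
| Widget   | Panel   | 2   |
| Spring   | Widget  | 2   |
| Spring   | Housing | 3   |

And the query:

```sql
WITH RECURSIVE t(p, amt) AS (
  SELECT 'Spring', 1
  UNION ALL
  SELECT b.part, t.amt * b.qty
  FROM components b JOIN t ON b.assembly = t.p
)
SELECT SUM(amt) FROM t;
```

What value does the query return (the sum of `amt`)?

Base: (Spring, amt=1).
Iteration 1: components of {Spring} -> Housing = 1*3 = 3, Hub = 1*2 = 2, Widget = 1*2 = 2.
Iteration 2: components of {Housing,Hub,Widget} -> Panel = 2*2 = 4, Shaft = 3*2 = 6.
Iteration 3: no further components; recursion stops.
SUM(amt) = 1 + 2 + 2 + 3 + 4 + 6 = 18.

18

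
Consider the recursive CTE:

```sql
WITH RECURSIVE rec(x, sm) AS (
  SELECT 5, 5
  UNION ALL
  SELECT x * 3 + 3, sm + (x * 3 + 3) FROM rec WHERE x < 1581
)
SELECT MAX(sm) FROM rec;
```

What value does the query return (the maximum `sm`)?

Base: x=5, sm=5.
Iteration 1: 5 < 1581 holds -> x = 5 * 3 + 3 = 18, sm = 5 + 18 = 23.
Iteration 2: 18 < 1581 holds -> x = 18 * 3 + 3 = 57, sm = 23 + 57 = 80.
Iteration 3: 57 < 1581 holds -> x = 57 * 3 + 3 = 174, sm = 80 + 174 = 254.
Iteration 4: 174 < 1581 holds -> x = 174 * 3 + 3 = 525, sm = 254 + 525 = 779.
Iteration 5: 525 < 1581 holds -> x = 525 * 3 + 3 = 1578, sm = 779 + 1578 = 2357.
Iteration 6: 1578 < 1581 holds -> x = 1578 * 3 + 3 = 4737, sm = 2357 + 4737 = 7094.
Iteration 7: 4737 < 1581 fails; recursion stops.
sm values: 5, 23, 80, 254, 779, 2357, 7094; the maximum is 7094.

7094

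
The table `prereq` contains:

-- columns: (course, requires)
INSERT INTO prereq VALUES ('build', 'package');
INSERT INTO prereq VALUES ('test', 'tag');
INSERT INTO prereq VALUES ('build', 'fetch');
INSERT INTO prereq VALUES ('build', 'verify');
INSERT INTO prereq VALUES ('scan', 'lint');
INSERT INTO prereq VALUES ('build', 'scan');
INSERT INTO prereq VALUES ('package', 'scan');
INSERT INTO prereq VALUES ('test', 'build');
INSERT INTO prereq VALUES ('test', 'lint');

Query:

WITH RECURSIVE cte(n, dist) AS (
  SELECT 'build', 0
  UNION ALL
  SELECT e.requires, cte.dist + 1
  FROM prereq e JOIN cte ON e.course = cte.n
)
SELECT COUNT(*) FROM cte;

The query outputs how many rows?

8

Base: (build, dist=0).
Iteration 1: edges from {build} -> (fetch, dist=1), (package, dist=1), (scan, dist=1), (verify, dist=1).
Iteration 2: edges from {fetch,package,scan,verify} -> (lint, dist=2), (scan, dist=2).
Iteration 3: edges from {lint,scan} -> (lint, dist=3).
Iteration 4: no outgoing edges from {lint}; recursion stops.
Total rows emitted: 8.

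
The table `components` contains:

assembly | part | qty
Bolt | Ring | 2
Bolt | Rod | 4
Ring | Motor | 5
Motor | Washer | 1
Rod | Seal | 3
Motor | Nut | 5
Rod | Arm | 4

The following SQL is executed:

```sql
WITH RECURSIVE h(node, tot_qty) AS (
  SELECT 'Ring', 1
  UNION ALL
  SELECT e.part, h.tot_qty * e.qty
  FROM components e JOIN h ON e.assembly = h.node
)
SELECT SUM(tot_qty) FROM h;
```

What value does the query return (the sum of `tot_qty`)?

36

Base: (Ring, tot_qty=1).
Iteration 1: components of {Ring} -> Motor = 1*5 = 5.
Iteration 2: components of {Motor} -> Nut = 5*5 = 25, Washer = 5*1 = 5.
Iteration 3: no further components; recursion stops.
SUM(tot_qty) = 1 + 5 + 5 + 25 = 36.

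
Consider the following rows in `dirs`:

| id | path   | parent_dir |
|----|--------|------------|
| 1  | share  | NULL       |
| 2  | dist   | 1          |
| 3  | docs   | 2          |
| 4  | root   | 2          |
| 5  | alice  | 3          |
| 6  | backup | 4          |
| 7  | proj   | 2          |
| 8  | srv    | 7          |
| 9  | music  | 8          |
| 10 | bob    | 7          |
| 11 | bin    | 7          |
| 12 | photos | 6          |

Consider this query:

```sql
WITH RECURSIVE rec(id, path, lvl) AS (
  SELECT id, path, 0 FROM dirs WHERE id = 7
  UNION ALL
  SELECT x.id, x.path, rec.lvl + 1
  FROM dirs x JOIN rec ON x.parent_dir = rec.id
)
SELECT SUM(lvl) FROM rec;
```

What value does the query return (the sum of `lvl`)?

5

Base: id=7 (proj) at lvl 0.
Iteration 1: rows with parent_dir in {7} -> srv (id 8, lvl 1), bob (id 10, lvl 1), bin (id 11, lvl 1).
Iteration 2: rows with parent_dir in {8,10,11} -> music (id 9, lvl 2).
Iteration 3: no rows with parent_dir in {9}; recursion stops.
SUM(lvl) = 0 + 1 + 1 + 1 + 2 = 5.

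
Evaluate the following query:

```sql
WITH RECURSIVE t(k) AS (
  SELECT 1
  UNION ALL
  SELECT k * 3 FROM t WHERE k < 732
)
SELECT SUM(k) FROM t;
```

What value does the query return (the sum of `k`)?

Base: k=1.
Iteration 1: 1 < 732 holds -> k = 1 * 3 = 3.
Iteration 2: 3 < 732 holds -> k = 3 * 3 = 9.
Iteration 3: 9 < 732 holds -> k = 9 * 3 = 27.
Iteration 4: 27 < 732 holds -> k = 27 * 3 = 81.
Iteration 5: 81 < 732 holds -> k = 81 * 3 = 243.
Iteration 6: 243 < 732 holds -> k = 243 * 3 = 729.
Iteration 7: 729 < 732 holds -> k = 729 * 3 = 2187.
Iteration 8: 2187 < 732 fails; recursion stops.
SUM(k) = 1 + 3 + 9 + 27 + 81 + 243 + 729 + 2187 = 3280.

3280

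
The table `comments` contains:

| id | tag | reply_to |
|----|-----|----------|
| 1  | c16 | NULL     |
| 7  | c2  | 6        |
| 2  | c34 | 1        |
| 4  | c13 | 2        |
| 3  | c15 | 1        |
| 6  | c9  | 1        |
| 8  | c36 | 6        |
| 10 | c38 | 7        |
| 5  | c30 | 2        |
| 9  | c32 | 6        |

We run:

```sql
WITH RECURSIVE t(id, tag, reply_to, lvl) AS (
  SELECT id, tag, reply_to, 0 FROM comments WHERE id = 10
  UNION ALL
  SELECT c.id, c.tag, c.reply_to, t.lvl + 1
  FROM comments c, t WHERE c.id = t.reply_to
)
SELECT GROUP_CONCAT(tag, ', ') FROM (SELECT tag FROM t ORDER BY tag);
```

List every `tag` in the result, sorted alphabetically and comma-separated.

c16, c2, c38, c9

Base: id=10 (c38), reply_to=7, lvl 0.
Iteration 1: join on id=7 -> c2 (id 7, reply_to=6, lvl 1).
Iteration 2: join on id=6 -> c9 (id 6, reply_to=1, lvl 2).
Iteration 3: join on id=1 -> c16 (id 1, reply_to=NULL, lvl 3).
Iteration 4: reply_to is NULL; no match; recursion stops.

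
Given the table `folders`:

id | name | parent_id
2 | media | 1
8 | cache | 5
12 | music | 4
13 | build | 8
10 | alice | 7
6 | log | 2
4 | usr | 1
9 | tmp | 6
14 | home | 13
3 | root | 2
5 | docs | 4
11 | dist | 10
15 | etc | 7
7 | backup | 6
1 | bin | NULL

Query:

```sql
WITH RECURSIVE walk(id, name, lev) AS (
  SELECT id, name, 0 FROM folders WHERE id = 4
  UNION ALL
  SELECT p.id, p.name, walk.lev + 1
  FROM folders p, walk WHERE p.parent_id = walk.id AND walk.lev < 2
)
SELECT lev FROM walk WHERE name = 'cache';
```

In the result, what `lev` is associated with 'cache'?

Base: id=4 (usr) at lev 0.
Iteration 1: rows with parent_id in {4} -> docs (id 5, lev 1), music (id 12, lev 1).
Iteration 2: rows with parent_id in {5,12} -> cache (id 8, lev 2).
Iteration 3: lev < 2 fails for all current rows; recursion stops.

2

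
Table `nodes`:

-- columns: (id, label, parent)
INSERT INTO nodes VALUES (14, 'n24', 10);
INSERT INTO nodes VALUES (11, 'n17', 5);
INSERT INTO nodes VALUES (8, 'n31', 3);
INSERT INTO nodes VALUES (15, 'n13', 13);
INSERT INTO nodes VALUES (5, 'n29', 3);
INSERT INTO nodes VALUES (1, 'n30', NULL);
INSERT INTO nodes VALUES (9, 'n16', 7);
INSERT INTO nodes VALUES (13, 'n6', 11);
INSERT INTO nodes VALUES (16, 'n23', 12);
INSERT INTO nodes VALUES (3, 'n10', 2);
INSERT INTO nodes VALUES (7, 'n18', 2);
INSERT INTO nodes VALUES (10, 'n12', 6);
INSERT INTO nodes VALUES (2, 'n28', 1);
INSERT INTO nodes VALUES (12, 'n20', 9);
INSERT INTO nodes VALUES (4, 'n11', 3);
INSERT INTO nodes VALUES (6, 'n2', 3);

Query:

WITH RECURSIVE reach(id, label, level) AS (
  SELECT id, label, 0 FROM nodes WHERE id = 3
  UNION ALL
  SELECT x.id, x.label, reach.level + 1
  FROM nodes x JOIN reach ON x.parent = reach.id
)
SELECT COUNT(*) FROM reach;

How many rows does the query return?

10

Base: id=3 (n10) at level 0.
Iteration 1: rows with parent in {3} -> n11 (id 4, level 1), n29 (id 5, level 1), n2 (id 6, level 1), n31 (id 8, level 1).
Iteration 2: rows with parent in {4,5,6,8} -> n12 (id 10, level 2), n17 (id 11, level 2).
Iteration 3: rows with parent in {10,11} -> n6 (id 13, level 3), n24 (id 14, level 3).
Iteration 4: rows with parent in {13,14} -> n13 (id 15, level 4).
Iteration 5: no rows with parent in {15}; recursion stops.
Total rows emitted: 10.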